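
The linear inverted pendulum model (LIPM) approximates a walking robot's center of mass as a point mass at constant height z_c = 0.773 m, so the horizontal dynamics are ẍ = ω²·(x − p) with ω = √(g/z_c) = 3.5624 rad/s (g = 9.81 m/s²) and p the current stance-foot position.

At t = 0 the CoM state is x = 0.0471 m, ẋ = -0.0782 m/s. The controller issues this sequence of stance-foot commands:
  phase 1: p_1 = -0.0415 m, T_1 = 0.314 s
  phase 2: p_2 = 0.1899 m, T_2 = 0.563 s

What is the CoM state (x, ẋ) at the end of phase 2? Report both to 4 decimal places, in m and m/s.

x = 0.0749, ẋ = -0.3161

phase 1: p=-0.0415, T=0.314, ωT=1.118594, cosh=1.693643, sinh=1.366904; start (x,ẋ)=(0.047100, -0.078200) → end (x,ẋ)=(0.078551, 0.298991)
phase 2: p=0.1899, T=0.563, ωT=2.005631, cosh=3.782679, sinh=3.648104; start (x,ẋ)=(0.078551, 0.298991) → end (x,ẋ)=(0.074887, -0.316102)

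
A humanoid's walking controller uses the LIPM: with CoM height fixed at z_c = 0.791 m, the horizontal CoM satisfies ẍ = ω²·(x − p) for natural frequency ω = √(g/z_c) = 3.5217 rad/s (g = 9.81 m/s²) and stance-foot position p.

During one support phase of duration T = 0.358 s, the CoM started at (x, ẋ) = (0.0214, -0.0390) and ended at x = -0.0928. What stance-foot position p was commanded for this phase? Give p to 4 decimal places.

p = 0.1276

ωT = 3.5217·0.358 = 1.260769; cosh(ωT) = 1.905784, sinh(ωT) = 1.622348
x(T) = p + (x₀−p)·cosh(ωT) + (ẋ₀/ω)·sinh(ωT) ⇒ p·(1 − cosh) = x(T) − x₀·cosh − (ẋ₀/ω)·sinh
numerator   = -0.0928 − (0.0214)·1.905784 − (-0.0390/3.5217)·1.622348 = -0.115618
denominator = 1 − 1.905784 = -0.905784
p = -0.115618 / -0.905784 = 0.1276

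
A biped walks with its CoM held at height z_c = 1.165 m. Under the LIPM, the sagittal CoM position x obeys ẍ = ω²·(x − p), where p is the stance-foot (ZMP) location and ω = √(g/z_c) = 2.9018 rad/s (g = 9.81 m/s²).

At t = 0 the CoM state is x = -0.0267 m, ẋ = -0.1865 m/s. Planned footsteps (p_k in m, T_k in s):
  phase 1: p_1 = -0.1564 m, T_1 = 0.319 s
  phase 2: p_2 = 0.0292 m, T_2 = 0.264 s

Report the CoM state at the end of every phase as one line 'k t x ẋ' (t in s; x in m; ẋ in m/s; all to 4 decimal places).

phase 1: p=-0.1564, T=0.319, ωT=0.925674, cosh=1.459917, sinh=1.063652; start (x,ẋ)=(-0.026700, -0.186500) → end (x,ẋ)=(-0.035410, 0.128045)
phase 2: p=0.0292, T=0.264, ωT=0.766075, cosh=1.308070, sinh=0.843236; start (x,ẋ)=(-0.035410, 0.128045) → end (x,ẋ)=(-0.018106, 0.009397)

1 0.3190 -0.0354 0.1280
2 0.5830 -0.0181 0.0094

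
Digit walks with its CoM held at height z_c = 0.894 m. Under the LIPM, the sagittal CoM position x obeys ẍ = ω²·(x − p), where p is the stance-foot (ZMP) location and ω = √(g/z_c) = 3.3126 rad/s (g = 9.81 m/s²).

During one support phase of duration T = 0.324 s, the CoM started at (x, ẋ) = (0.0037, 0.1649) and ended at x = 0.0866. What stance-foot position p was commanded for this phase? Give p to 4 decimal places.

ωT = 3.3126·0.324 = 1.073282; cosh(ωT) = 1.633425, sinh(ωT) = 1.291540
x(T) = p + (x₀−p)·cosh(ωT) + (ẋ₀/ω)·sinh(ωT) ⇒ p·(1 − cosh) = x(T) − x₀·cosh − (ẋ₀/ω)·sinh
numerator   = 0.0866 − (0.0037)·1.633425 − (0.1649/3.3126)·1.291540 = 0.016264
denominator = 1 − 1.633425 = -0.633425
p = 0.016264 / -0.633425 = -0.0257

p = -0.0257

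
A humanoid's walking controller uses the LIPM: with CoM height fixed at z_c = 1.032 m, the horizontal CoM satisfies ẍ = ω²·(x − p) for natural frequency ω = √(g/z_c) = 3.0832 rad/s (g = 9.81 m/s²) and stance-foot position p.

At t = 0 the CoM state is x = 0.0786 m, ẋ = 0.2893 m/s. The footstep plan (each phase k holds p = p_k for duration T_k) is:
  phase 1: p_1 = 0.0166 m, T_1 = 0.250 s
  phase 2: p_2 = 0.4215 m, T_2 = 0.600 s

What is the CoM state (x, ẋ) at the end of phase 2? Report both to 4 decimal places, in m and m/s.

phase 1: p=0.0166, T=0.250, ωT=0.770800, cosh=1.312069, sinh=0.849426; start (x,ẋ)=(0.078600, 0.289300) → end (x,ẋ)=(0.177651, 0.541956)
phase 2: p=0.4215, T=0.600, ωT=1.849920, cosh=3.258280, sinh=3.101031; start (x,ẋ)=(0.177651, 0.541956) → end (x,ẋ)=(0.172062, -0.565620)

x = 0.1721, ẋ = -0.5656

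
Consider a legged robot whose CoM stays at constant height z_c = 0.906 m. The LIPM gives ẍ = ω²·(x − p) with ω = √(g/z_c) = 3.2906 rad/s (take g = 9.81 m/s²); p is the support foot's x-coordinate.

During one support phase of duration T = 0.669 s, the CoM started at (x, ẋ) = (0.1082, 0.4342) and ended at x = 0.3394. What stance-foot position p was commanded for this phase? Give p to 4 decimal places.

p = 0.2083

ωT = 3.2906·0.669 = 2.201411; cosh(ωT) = 4.574204, sinh(ωT) = 4.463557
x(T) = p + (x₀−p)·cosh(ωT) + (ẋ₀/ω)·sinh(ωT) ⇒ p·(1 − cosh) = x(T) − x₀·cosh − (ẋ₀/ω)·sinh
numerator   = 0.3394 − (0.1082)·4.574204 − (0.4342/3.2906)·4.463557 = -0.744502
denominator = 1 − 4.574204 = -3.574204
p = -0.744502 / -3.574204 = 0.2083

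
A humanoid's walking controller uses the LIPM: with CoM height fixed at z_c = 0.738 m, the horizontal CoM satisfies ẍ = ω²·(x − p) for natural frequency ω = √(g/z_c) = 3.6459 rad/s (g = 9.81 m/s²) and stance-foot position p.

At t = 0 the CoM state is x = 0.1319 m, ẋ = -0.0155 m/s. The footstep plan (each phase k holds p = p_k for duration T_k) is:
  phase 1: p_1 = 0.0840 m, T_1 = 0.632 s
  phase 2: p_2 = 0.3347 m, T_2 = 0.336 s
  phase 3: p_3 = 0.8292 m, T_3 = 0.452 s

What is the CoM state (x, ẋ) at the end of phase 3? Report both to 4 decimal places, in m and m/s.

phase 1: p=0.0840, T=0.632, ωT=2.304209, cosh=5.058044, sinh=4.958206; start (x,ẋ)=(0.131900, -0.015500) → end (x,ẋ)=(0.305201, 0.787495)
phase 2: p=0.3347, T=0.336, ωT=1.225022, cosh=1.848997, sinh=1.555246; start (x,ẋ)=(0.305201, 0.787495) → end (x,ẋ)=(0.616081, 1.288809)
phase 3: p=0.8292, T=0.452, ωT=1.647947, cosh=2.694372, sinh=2.501928; start (x,ẋ)=(0.616081, 1.288809) → end (x,ẋ)=(1.139399, 1.528511)

x = 1.1394, ẋ = 1.5285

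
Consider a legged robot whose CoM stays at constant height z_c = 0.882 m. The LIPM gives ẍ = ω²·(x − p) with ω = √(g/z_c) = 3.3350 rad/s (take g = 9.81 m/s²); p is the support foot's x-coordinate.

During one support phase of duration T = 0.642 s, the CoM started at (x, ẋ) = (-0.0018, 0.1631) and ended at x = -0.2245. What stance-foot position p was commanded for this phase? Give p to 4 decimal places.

ωT = 3.3350·0.642 = 2.141070; cosh(ωT) = 4.313033, sinh(ωT) = 4.195504
x(T) = p + (x₀−p)·cosh(ωT) + (ẋ₀/ω)·sinh(ωT) ⇒ p·(1 − cosh) = x(T) − x₀·cosh − (ẋ₀/ω)·sinh
numerator   = -0.2245 − (-0.0018)·4.313033 − (0.1631/3.3350)·4.195504 = -0.421920
denominator = 1 − 4.313033 = -3.313033
p = -0.421920 / -3.313033 = 0.1274

p = 0.1274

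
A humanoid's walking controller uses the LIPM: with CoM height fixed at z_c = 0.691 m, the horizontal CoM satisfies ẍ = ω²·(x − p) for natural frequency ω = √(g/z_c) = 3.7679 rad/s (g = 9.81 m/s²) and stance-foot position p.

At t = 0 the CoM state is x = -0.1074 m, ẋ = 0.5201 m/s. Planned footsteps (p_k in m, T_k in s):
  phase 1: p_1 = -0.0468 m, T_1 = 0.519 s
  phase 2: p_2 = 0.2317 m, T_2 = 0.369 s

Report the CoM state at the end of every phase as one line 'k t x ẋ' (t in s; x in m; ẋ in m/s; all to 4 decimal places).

1 0.5190 0.2128 1.0840
2 0.8880 0.7333 2.1776

phase 1: p=-0.0468, T=0.519, ωT=1.955540, cosh=3.604612, sinh=3.463124; start (x,ẋ)=(-0.107400, 0.520100) → end (x,ẋ)=(0.212791, 1.084007)
phase 2: p=0.2317, T=0.369, ωT=1.390355, cosh=2.132631, sinh=1.883645; start (x,ẋ)=(0.212791, 1.084007) → end (x,ẋ)=(0.733290, 2.177582)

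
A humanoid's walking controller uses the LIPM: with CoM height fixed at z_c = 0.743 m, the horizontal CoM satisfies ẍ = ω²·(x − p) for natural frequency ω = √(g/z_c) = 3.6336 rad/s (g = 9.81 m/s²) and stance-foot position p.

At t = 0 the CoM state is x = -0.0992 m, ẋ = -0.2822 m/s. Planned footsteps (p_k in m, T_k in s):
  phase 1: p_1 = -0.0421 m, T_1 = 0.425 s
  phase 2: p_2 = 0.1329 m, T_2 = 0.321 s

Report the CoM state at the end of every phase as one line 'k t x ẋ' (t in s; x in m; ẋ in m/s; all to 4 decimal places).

phase 1: p=-0.0421, T=0.425, ωT=1.544280, cosh=2.449032, sinh=2.235566; start (x,ẋ)=(-0.099200, -0.282200) → end (x,ẋ)=(-0.355563, -1.154949)
phase 2: p=0.1329, T=0.321, ωT=1.166386, cosh=1.760929, sinh=1.449439; start (x,ẋ)=(-0.355563, -1.154949) → end (x,ẋ)=(-1.187956, -4.606360)

1 0.4250 -0.3556 -1.1549
2 0.7460 -1.1880 -4.6064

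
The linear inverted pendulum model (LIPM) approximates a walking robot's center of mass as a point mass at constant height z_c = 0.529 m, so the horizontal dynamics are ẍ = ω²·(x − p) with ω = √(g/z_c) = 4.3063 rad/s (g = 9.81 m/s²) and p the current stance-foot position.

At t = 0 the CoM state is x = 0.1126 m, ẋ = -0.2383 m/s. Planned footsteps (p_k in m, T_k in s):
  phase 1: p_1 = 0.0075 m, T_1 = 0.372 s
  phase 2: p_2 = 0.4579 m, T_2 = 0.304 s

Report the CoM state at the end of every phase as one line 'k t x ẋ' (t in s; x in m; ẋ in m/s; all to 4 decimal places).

1 0.3720 0.1471 0.4621
2 0.6760 0.0248 -1.3789

phase 1: p=0.0075, T=0.372, ωT=1.601944, cosh=2.582086, sinh=2.380582; start (x,ẋ)=(0.112600, -0.238300) → end (x,ẋ)=(0.147142, 0.462121)
phase 2: p=0.4579, T=0.304, ωT=1.309115, cosh=1.986477, sinh=1.716419; start (x,ẋ)=(0.147142, 0.462121) → end (x,ẋ)=(0.024780, -1.378949)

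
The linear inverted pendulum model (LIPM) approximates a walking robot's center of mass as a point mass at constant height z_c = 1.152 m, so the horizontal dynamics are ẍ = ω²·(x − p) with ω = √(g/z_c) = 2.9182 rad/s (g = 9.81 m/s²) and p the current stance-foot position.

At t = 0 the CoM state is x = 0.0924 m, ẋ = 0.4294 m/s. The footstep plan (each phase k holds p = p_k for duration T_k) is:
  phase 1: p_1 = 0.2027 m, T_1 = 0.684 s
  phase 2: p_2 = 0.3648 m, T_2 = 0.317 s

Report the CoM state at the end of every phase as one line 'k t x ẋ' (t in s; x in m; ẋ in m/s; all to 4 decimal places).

1 0.6840 0.3208 0.4467
2 1.0010 0.4633 0.5154

phase 1: p=0.2027, T=0.684, ωT=1.996049, cosh=3.747895, sinh=3.612023; start (x,ẋ)=(0.092400, 0.429400) → end (x,ẋ)=(0.320800, 0.446717)
phase 2: p=0.3648, T=0.317, ωT=0.925069, cosh=1.459274, sinh=1.062770; start (x,ẋ)=(0.320800, 0.446717) → end (x,ẋ)=(0.463281, 0.515423)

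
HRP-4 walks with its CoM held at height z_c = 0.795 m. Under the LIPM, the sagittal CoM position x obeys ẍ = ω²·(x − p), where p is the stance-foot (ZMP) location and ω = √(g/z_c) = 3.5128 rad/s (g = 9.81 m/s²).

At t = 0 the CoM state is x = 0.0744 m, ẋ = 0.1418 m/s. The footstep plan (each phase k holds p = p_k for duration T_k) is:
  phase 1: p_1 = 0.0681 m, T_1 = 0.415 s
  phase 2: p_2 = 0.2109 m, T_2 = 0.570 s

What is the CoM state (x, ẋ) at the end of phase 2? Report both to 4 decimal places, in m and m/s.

phase 1: p=0.0681, T=0.415, ωT=1.457812, cosh=2.264647, sinh=2.031902; start (x,ẋ)=(0.074400, 0.141800) → end (x,ẋ)=(0.164388, 0.366094)
phase 2: p=0.2109, T=0.570, ωT=2.002296, cosh=3.770533, sinh=3.635508; start (x,ẋ)=(0.164388, 0.366094) → end (x,ẋ)=(0.414409, 0.786379)

x = 0.4144, ẋ = 0.7864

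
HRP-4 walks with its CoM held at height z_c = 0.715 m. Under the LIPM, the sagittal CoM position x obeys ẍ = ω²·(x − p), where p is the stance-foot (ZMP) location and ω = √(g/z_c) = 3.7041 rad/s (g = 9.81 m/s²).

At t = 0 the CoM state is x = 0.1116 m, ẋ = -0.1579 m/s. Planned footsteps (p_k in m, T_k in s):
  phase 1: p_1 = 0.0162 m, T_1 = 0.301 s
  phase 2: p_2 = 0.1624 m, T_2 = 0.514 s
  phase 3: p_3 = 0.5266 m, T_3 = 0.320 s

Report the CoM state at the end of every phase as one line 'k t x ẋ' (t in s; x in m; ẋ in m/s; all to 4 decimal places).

phase 1: p=0.0162, T=0.301, ωT=1.114934, cosh=1.688652, sinh=1.360715; start (x,ẋ)=(0.111600, -0.157900) → end (x,ẋ)=(0.119292, 0.214199)
phase 2: p=0.1624, T=0.514, ωT=1.903907, cosh=3.430528, sinh=3.281542; start (x,ẋ)=(0.119292, 0.214199) → end (x,ẋ)=(0.204281, 0.210835)
phase 3: p=0.5266, T=0.320, ωT=1.185312, cosh=1.788679, sinh=1.483028; start (x,ẋ)=(0.204281, 0.210835) → end (x,ẋ)=(0.034489, -1.393472)

1 0.3010 0.1193 0.2142
2 0.8150 0.2043 0.2108
3 1.1350 0.0345 -1.3935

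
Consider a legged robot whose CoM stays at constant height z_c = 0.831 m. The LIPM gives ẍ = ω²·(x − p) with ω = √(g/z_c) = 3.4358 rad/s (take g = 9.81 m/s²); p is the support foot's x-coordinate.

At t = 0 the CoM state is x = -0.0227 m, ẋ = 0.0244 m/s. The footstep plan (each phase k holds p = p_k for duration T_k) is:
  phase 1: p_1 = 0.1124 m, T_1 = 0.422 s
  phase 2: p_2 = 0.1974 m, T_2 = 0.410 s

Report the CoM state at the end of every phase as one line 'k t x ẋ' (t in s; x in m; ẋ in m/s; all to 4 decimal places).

1 0.4220 -0.1771 -0.8800
2 0.8320 -1.1069 -4.3818

phase 1: p=0.1124, T=0.422, ωT=1.449908, cosh=2.248656, sinh=2.014064; start (x,ẋ)=(-0.022700, 0.024400) → end (x,ẋ)=(-0.177090, -0.880014)
phase 2: p=0.1974, T=0.410, ωT=1.408678, cosh=2.167505, sinh=1.923039; start (x,ẋ)=(-0.177090, -0.880014) → end (x,ẋ)=(-1.106859, -4.381759)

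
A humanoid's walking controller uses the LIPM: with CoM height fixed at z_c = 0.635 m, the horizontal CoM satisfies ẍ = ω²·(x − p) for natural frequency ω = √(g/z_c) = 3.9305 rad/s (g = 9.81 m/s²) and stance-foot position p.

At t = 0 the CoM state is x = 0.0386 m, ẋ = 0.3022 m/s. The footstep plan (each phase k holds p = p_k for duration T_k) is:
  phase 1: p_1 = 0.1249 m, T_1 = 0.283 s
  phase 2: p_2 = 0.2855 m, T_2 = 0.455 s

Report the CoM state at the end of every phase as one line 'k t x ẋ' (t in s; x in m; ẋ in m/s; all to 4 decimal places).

1 0.2830 0.0838 0.0492
2 0.7380 -0.2982 -2.1534

phase 1: p=0.1249, T=0.283, ωT=1.112331, cosh=1.685116, sinh=1.356325; start (x,ẋ)=(0.038600, 0.302200) → end (x,ẋ)=(0.083757, 0.049174)
phase 2: p=0.2855, T=0.455, ωT=1.788377, cosh=3.073487, sinh=2.906256; start (x,ẋ)=(0.083757, 0.049174) → end (x,ẋ)=(-0.298196, -2.153386)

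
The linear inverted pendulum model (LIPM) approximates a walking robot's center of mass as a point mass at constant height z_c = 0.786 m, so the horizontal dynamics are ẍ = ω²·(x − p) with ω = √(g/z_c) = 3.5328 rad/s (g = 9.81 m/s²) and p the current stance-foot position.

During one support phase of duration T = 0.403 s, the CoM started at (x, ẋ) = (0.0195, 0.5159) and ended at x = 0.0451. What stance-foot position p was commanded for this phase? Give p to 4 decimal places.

ωT = 3.5328·0.403 = 1.423718; cosh(ωT) = 2.196675, sinh(ωT) = 1.955858
x(T) = p + (x₀−p)·cosh(ωT) + (ẋ₀/ω)·sinh(ωT) ⇒ p·(1 − cosh) = x(T) − x₀·cosh − (ẋ₀/ω)·sinh
numerator   = 0.0451 − (0.0195)·2.196675 − (0.5159/3.5328)·1.955858 = -0.283352
denominator = 1 − 2.196675 = -1.196675
p = -0.283352 / -1.196675 = 0.2368

p = 0.2368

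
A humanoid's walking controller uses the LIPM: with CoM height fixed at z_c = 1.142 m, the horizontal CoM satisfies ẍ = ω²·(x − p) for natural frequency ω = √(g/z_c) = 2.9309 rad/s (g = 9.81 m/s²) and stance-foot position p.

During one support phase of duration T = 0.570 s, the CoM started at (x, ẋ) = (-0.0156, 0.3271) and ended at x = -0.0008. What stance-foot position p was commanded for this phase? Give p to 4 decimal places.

p = 0.1393

ωT = 2.9309·0.570 = 1.670613; cosh(ωT) = 2.751778, sinh(ωT) = 2.563647
x(T) = p + (x₀−p)·cosh(ωT) + (ẋ₀/ω)·sinh(ωT) ⇒ p·(1 − cosh) = x(T) − x₀·cosh − (ẋ₀/ω)·sinh
numerator   = -0.0008 − (-0.0156)·2.751778 − (0.3271/2.9309)·2.563647 = -0.243985
denominator = 1 − 2.751778 = -1.751778
p = -0.243985 / -1.751778 = 0.1393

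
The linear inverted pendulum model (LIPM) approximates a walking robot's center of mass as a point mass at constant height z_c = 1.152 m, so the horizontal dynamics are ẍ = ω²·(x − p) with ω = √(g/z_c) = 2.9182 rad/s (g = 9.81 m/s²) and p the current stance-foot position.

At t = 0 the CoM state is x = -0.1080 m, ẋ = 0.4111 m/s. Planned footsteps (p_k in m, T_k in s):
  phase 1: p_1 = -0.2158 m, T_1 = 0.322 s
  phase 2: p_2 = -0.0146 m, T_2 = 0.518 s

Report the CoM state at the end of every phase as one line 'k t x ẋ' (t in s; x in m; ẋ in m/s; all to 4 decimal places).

1 0.3220 0.0959 0.9474
2 0.8400 0.9484 2.9480

phase 1: p=-0.2158, T=0.322, ωT=0.939660, cosh=1.474936, sinh=1.084176; start (x,ẋ)=(-0.108000, 0.411100) → end (x,ẋ)=(0.095931, 0.947408)
phase 2: p=-0.0146, T=0.518, ωT=1.511628, cosh=2.377328, sinh=2.156777; start (x,ẋ)=(0.095931, 0.947408) → end (x,ẋ)=(0.948377, 2.947971)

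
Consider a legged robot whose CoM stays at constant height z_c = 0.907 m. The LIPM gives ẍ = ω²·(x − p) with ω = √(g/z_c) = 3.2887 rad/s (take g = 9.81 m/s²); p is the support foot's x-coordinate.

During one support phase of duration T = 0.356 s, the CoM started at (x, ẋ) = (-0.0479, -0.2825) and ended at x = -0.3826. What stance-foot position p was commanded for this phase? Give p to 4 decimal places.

p = 0.2252

ωT = 3.2887·0.356 = 1.170777; cosh(ωT) = 1.767312, sinh(ωT) = 1.457186
x(T) = p + (x₀−p)·cosh(ωT) + (ẋ₀/ω)·sinh(ωT) ⇒ p·(1 − cosh) = x(T) − x₀·cosh − (ẋ₀/ω)·sinh
numerator   = -0.3826 − (-0.0479)·1.767312 − (-0.2825/3.2887)·1.457186 = -0.172773
denominator = 1 − 1.767312 = -0.767312
p = -0.172773 / -0.767312 = 0.2252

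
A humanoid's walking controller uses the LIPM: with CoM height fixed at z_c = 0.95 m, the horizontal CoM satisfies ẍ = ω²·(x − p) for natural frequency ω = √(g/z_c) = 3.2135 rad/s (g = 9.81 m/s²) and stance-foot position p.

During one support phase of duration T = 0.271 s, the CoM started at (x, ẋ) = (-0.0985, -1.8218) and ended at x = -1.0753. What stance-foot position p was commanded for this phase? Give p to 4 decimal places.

ωT = 3.2135·0.271 = 0.870858; cosh(ωT) = 1.403776, sinh(ωT) = 0.985184
x(T) = p + (x₀−p)·cosh(ωT) + (ẋ₀/ω)·sinh(ωT) ⇒ p·(1 − cosh) = x(T) − x₀·cosh − (ẋ₀/ω)·sinh
numerator   = -1.0753 − (-0.0985)·1.403776 − (-1.8218/3.2135)·0.985184 = -0.378506
denominator = 1 − 1.403776 = -0.403776
p = -0.378506 / -0.403776 = 0.9374

p = 0.9374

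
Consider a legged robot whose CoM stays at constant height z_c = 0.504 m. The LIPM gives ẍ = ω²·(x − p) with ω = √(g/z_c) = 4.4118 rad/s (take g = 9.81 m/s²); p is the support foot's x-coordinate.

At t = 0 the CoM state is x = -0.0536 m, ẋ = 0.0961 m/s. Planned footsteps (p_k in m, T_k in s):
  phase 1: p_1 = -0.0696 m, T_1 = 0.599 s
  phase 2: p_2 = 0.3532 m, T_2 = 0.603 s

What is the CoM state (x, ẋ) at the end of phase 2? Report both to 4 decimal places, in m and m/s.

phase 1: p=-0.0696, T=0.599, ωT=2.642668, cosh=7.060907, sinh=6.989736; start (x,ẋ)=(-0.053600, 0.096100) → end (x,ẋ)=(0.195628, 1.171950)
phase 2: p=0.3532, T=0.603, ωT=2.660315, cosh=7.185363, sinh=7.115436; start (x,ẋ)=(0.195628, 1.171950) → end (x,ẋ)=(1.111135, 3.474418)

x = 1.1111, ẋ = 3.4744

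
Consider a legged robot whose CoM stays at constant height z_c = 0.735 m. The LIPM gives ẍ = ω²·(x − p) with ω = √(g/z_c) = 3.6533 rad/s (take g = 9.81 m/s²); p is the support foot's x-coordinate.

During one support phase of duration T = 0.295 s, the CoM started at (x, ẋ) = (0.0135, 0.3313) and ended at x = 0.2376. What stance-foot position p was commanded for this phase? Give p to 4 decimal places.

p = -0.1528

ωT = 3.6533·0.295 = 1.077724; cosh(ωT) = 1.639177, sinh(ωT) = 1.298807
x(T) = p + (x₀−p)·cosh(ωT) + (ẋ₀/ω)·sinh(ωT) ⇒ p·(1 − cosh) = x(T) − x₀·cosh − (ẋ₀/ω)·sinh
numerator   = 0.2376 − (0.0135)·1.639177 − (0.3313/3.6533)·1.298807 = 0.097689
denominator = 1 − 1.639177 = -0.639177
p = 0.097689 / -0.639177 = -0.1528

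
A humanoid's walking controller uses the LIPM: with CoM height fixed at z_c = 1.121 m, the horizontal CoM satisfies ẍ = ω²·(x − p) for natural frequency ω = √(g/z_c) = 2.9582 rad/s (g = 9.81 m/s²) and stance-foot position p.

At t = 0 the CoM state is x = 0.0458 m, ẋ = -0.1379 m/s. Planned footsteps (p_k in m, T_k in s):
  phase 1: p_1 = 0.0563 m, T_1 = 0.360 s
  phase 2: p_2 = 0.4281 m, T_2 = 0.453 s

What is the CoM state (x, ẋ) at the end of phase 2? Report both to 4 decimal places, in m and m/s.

x = -0.6453, ẋ = -2.8971

phase 1: p=0.0563, T=0.360, ωT=1.064952, cosh=1.622722, sinh=1.277978; start (x,ẋ)=(0.045800, -0.137900) → end (x,ẋ)=(-0.020313, -0.263469)
phase 2: p=0.4281, T=0.453, ωT=1.340065, cosh=2.040559, sinh=1.778731; start (x,ẋ)=(-0.020313, -0.263469) → end (x,ẋ)=(-0.645334, -2.897102)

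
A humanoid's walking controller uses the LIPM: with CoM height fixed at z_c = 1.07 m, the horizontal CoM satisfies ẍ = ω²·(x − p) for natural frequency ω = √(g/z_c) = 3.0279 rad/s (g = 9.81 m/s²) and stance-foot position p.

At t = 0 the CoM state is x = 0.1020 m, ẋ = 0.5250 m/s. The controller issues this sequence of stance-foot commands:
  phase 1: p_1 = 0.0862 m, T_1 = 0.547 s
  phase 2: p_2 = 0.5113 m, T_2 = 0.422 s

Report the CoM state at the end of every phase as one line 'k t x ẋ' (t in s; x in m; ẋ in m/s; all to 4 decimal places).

phase 1: p=0.0862, T=0.547, ωT=1.656261, cosh=2.715268, sinh=2.524417; start (x,ẋ)=(0.102000, 0.525000) → end (x,ẋ)=(0.566804, 1.546286)
phase 2: p=0.5113, T=0.422, ωT=1.277774, cosh=1.933649, sinh=1.654992; start (x,ẋ)=(0.566804, 1.546286) → end (x,ẋ)=(1.463795, 3.268111)

1 0.5470 0.5668 1.5463
2 0.9690 1.4638 3.2681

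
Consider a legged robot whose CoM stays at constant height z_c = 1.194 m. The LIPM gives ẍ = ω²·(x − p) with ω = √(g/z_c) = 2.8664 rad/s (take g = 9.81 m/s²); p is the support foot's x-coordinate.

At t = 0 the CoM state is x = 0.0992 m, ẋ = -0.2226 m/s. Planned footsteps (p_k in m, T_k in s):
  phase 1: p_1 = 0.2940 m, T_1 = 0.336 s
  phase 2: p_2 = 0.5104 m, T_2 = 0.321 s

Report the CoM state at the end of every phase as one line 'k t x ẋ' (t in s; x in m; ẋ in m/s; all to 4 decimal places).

phase 1: p=0.2940, T=0.336, ωT=0.963110, cosh=1.500768, sinh=1.119064; start (x,ẋ)=(0.099200, -0.222600) → end (x,ẋ)=(-0.085254, -0.958928)
phase 2: p=0.5104, T=0.321, ωT=0.920114, cosh=1.454025, sinh=1.055552; start (x,ẋ)=(-0.085254, -0.958928) → end (x,ẋ)=(-0.708822, -3.196538)

1 0.3360 -0.0853 -0.9589
2 0.6570 -0.7088 -3.1965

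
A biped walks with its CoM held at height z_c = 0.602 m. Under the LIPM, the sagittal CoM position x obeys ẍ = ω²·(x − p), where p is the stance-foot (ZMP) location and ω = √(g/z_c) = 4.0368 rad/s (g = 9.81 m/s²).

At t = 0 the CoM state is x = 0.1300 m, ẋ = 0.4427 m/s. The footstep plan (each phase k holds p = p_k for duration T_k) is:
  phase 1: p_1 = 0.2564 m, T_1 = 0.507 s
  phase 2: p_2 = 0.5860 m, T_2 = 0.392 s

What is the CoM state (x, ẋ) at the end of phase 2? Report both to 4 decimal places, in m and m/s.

x = -0.5683, ẋ = -4.3609

phase 1: p=0.2564, T=0.507, ωT=2.046658, cosh=3.935573, sinh=3.806408; start (x,ẋ)=(0.130000, 0.442700) → end (x,ẋ)=(0.176377, -0.199947)
phase 2: p=0.5860, T=0.392, ωT=1.582426, cosh=2.536111, sinh=2.330635; start (x,ẋ)=(0.176377, -0.199947) → end (x,ẋ)=(-0.568288, -4.360944)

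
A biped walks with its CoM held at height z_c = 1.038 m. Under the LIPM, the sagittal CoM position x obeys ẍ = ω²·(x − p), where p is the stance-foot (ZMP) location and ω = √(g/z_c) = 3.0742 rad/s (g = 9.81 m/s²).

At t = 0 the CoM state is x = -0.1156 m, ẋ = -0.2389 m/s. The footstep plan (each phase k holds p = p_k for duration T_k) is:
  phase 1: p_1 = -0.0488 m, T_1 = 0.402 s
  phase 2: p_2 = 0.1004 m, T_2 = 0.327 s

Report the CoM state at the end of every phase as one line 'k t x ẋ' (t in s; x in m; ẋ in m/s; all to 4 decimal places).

phase 1: p=-0.0488, T=0.402, ωT=1.235828, cosh=1.865911, sinh=1.575317; start (x,ẋ)=(-0.115600, -0.238900) → end (x,ẋ)=(-0.295863, -0.769268)
phase 2: p=0.1004, T=0.327, ωT=1.005263, cosh=1.549288, sinh=1.183339; start (x,ẋ)=(-0.295863, -0.769268) → end (x,ẋ)=(-0.809636, -2.633350)

1 0.4020 -0.2959 -0.7693
2 0.7290 -0.8096 -2.6334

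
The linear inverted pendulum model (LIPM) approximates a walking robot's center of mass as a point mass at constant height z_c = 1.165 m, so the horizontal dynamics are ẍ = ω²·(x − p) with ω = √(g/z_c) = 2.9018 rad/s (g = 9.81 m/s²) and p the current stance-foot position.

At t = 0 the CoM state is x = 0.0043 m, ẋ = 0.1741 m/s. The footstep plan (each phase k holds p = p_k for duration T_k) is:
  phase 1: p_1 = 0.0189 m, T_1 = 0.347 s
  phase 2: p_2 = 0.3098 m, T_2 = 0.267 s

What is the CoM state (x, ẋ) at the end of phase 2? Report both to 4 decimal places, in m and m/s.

x = 0.0557, ẋ = -0.3120

phase 1: p=0.0189, T=0.347, ωT=1.006925, cosh=1.551255, sinh=1.185915; start (x,ẋ)=(0.004300, 0.174100) → end (x,ẋ)=(0.067403, 0.219831)
phase 2: p=0.3098, T=0.267, ωT=0.774781, cosh=1.315460, sinh=0.854656; start (x,ẋ)=(0.067403, 0.219831) → end (x,ẋ)=(0.055683, -0.311975)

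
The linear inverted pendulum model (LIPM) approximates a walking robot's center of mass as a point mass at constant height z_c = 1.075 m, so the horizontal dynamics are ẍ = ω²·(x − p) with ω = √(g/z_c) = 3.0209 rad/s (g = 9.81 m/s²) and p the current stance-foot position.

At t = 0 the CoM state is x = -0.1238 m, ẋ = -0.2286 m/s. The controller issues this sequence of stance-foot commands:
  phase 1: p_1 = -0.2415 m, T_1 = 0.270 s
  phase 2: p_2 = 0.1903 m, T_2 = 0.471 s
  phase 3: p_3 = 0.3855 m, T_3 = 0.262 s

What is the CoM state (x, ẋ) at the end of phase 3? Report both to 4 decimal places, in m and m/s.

x = -1.4347, ẋ = -5.1172

phase 1: p=-0.2415, T=0.270, ωT=0.815643, cosh=1.351492, sinh=0.909137; start (x,ẋ)=(-0.123800, -0.228600) → end (x,ẋ)=(-0.151226, 0.014302)
phase 2: p=0.1903, T=0.471, ωT=1.422844, cosh=2.194965, sinh=1.953938; start (x,ẋ)=(-0.151226, 0.014302) → end (x,ẋ)=(-0.550088, -1.984519)
phase 3: p=0.3855, T=0.262, ωT=0.791476, cosh=1.329913, sinh=0.876738; start (x,ẋ)=(-0.550088, -1.984519) → end (x,ẋ)=(-1.434706, -5.117177)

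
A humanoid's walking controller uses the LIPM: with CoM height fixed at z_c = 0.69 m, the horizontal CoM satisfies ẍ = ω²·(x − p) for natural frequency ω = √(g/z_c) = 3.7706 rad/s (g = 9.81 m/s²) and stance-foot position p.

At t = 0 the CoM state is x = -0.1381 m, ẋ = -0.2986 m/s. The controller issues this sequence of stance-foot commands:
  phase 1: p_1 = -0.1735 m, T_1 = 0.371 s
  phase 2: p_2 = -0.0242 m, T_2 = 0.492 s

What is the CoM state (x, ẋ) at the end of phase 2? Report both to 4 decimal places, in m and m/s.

phase 1: p=-0.1735, T=0.371, ωT=1.398893, cosh=2.148791, sinh=1.901921; start (x,ẋ)=(-0.138100, -0.298600) → end (x,ẋ)=(-0.248049, -0.387762)
phase 2: p=-0.0242, T=0.492, ωT=1.855135, cosh=3.274497, sinh=3.118065; start (x,ẋ)=(-0.248049, -0.387762) → end (x,ẋ)=(-1.077849, -3.901514)

x = -1.0778, ẋ = -3.9015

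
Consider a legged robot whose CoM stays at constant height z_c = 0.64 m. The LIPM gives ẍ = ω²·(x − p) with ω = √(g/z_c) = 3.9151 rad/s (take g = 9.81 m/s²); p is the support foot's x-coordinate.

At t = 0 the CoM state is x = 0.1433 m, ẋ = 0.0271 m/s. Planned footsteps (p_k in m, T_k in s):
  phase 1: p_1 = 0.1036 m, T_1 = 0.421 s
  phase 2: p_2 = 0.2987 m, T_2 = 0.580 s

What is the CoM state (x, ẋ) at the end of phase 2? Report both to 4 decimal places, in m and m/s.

phase 1: p=0.1036, T=0.421, ωT=1.648257, cosh=2.695149, sinh=2.502764; start (x,ẋ)=(0.143300, 0.027100) → end (x,ẋ)=(0.227921, 0.462042)
phase 2: p=0.2987, T=0.580, ωT=2.270758, cosh=4.894987, sinh=4.791753; start (x,ẋ)=(0.227921, 0.462042) → end (x,ẋ)=(0.517740, 0.933867)

x = 0.5177, ẋ = 0.9339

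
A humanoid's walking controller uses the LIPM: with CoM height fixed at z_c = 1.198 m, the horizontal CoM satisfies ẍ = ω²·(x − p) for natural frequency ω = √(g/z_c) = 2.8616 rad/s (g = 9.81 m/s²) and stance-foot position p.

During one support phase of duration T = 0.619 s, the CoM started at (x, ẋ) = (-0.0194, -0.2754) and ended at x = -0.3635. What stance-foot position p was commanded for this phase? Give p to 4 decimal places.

ωT = 2.8616·0.619 = 1.771330; cosh(ωT) = 3.024388, sinh(ωT) = 2.854281
x(T) = p + (x₀−p)·cosh(ωT) + (ẋ₀/ω)·sinh(ωT) ⇒ p·(1 − cosh) = x(T) − x₀·cosh − (ẋ₀/ω)·sinh
numerator   = -0.3635 − (-0.0194)·3.024388 − (-0.2754/2.8616)·2.854281 = -0.030131
denominator = 1 − 3.024388 = -2.024388
p = -0.030131 / -2.024388 = 0.0149

p = 0.0149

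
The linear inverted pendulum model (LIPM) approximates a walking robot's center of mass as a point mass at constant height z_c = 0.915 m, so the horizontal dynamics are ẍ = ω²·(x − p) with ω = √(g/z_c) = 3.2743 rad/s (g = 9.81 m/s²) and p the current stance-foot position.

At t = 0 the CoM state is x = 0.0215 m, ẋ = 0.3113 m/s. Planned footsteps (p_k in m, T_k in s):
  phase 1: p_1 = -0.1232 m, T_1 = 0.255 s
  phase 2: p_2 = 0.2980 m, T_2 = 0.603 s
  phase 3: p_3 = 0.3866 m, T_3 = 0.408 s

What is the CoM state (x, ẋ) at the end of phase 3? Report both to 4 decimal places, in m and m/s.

phase 1: p=-0.1232, T=0.255, ωT=0.834947, cosh=1.369294, sinh=0.935397; start (x,ẋ)=(0.021500, 0.311300) → end (x,ẋ)=(0.163869, 0.869444)
phase 2: p=0.2980, T=0.603, ωT=1.974403, cosh=3.670581, sinh=3.531737; start (x,ẋ)=(0.163869, 0.869444) → end (x,ẋ)=(0.743462, 1.640273)
phase 3: p=0.3866, T=0.408, ωT=1.335914, cosh=2.033195, sinh=1.770277; start (x,ẋ)=(0.743462, 1.640273) → end (x,ẋ)=(1.998997, 5.403517)

x = 1.9990, ẋ = 5.4035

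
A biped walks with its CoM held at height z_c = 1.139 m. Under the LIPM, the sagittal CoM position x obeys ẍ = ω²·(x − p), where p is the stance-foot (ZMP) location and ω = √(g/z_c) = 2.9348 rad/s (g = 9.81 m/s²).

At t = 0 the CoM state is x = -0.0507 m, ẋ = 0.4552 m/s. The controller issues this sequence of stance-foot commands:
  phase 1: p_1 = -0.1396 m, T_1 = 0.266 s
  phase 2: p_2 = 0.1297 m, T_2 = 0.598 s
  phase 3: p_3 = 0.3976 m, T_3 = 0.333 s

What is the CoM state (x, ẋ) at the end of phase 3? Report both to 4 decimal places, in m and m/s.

x = 2.0050, ẋ = 5.0706

phase 1: p=-0.1396, T=0.266, ωT=0.780657, cosh=1.320505, sinh=0.862400; start (x,ẋ)=(-0.050700, 0.455200) → end (x,ẋ)=(0.111555, 0.826097)
phase 2: p=0.1297, T=0.598, ωT=1.755010, cosh=2.978207, sinh=2.805301; start (x,ẋ)=(0.111555, 0.826097) → end (x,ẋ)=(0.865306, 2.310900)
phase 3: p=0.3976, T=0.333, ωT=0.977288, cosh=1.516786, sinh=1.140455; start (x,ẋ)=(0.865306, 2.310900) → end (x,ẋ)=(2.005019, 5.070555)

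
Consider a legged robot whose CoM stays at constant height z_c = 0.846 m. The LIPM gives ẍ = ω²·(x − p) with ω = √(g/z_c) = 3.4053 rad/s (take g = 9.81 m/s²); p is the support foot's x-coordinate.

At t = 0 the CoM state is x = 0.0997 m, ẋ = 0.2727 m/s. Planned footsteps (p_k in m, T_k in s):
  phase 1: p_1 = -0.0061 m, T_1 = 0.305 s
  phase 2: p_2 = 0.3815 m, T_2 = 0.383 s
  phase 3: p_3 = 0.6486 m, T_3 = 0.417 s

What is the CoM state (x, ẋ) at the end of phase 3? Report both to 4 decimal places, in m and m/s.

phase 1: p=-0.0061, T=0.305, ωT=1.038617, cosh=1.589625, sinh=1.235681; start (x,ẋ)=(0.099700, 0.272700) → end (x,ẋ)=(0.261037, 0.878683)
phase 2: p=0.3815, T=0.383, ωT=1.304230, cosh=1.978116, sinh=1.706734; start (x,ẋ)=(0.261037, 0.878683) → end (x,ẋ)=(0.583605, 1.038012)
phase 3: p=0.6486, T=0.417, ωT=1.420010, cosh=2.189437, sinh=1.947725; start (x,ẋ)=(0.583605, 1.038012) → end (x,ẋ)=(1.100008, 1.841578)

x = 1.1000, ẋ = 1.8416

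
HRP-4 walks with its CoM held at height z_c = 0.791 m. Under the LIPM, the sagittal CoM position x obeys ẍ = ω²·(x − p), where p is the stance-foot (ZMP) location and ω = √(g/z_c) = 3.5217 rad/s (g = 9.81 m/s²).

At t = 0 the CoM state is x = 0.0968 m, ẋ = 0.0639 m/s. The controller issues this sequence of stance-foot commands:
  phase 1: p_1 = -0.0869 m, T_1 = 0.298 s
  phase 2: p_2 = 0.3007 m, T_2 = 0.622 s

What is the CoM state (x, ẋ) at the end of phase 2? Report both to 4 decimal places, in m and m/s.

x = 1.1266, ẋ = 3.0384

phase 1: p=-0.0869, T=0.298, ωT=1.049467, cosh=1.603126, sinh=1.253001; start (x,ẋ)=(0.096800, 0.063900) → end (x,ẋ)=(0.230329, 0.913052)
phase 2: p=0.3007, T=0.622, ωT=2.190497, cosh=4.525760, sinh=4.413899; start (x,ẋ)=(0.230329, 0.913052) → end (x,ẋ)=(1.126587, 3.038384)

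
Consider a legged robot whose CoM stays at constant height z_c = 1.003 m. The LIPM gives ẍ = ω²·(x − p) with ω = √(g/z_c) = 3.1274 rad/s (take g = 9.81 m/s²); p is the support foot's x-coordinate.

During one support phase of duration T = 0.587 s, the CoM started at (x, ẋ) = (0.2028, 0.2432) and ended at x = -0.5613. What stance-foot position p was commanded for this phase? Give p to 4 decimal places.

ωT = 3.1274·0.587 = 1.835784; cosh(ωT) = 3.214768, sinh(ωT) = 3.055279
x(T) = p + (x₀−p)·cosh(ωT) + (ẋ₀/ω)·sinh(ωT) ⇒ p·(1 − cosh) = x(T) − x₀·cosh − (ẋ₀/ω)·sinh
numerator   = -0.5613 − (0.2028)·3.214768 − (0.2432/3.1274)·3.055279 = -1.450846
denominator = 1 − 3.214768 = -2.214768
p = -1.450846 / -2.214768 = 0.6551

p = 0.6551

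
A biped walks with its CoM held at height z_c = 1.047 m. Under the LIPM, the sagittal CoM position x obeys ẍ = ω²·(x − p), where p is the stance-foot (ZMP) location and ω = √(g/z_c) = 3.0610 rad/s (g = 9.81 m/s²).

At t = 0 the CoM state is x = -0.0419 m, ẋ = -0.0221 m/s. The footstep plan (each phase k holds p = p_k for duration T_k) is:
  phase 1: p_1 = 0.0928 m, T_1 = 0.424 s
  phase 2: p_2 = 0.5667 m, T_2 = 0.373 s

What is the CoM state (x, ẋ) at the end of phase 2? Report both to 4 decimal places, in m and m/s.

x = -1.0705, ẋ = -4.5144

phase 1: p=0.0928, T=0.424, ωT=1.297864, cosh=1.967291, sinh=1.694176; start (x,ẋ)=(-0.041900, -0.022100) → end (x,ẋ)=(-0.184426, -0.742014)
phase 2: p=0.5667, T=0.373, ωT=1.141753, cosh=1.725757, sinh=1.406498; start (x,ẋ)=(-0.184426, -0.742014) → end (x,ẋ)=(-1.070508, -4.514350)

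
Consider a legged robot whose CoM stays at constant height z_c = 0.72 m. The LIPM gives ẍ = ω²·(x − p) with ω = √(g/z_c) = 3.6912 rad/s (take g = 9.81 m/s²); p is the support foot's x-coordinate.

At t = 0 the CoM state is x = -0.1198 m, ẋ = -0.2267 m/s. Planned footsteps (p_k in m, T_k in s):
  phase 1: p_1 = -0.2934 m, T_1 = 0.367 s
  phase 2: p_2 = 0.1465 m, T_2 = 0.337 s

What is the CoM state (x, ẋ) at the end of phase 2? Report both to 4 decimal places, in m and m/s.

phase 1: p=-0.2934, T=0.367, ωT=1.354670, cosh=2.066758, sinh=1.808726; start (x,ẋ)=(-0.119800, -0.226700) → end (x,ẋ)=(-0.045696, 0.690483)
phase 2: p=0.1465, T=0.337, ωT=1.243934, cosh=1.878742, sinh=1.590494; start (x,ẋ)=(-0.045696, 0.690483) → end (x,ẋ)=(0.082934, 0.168889)

x = 0.0829, ẋ = 0.1689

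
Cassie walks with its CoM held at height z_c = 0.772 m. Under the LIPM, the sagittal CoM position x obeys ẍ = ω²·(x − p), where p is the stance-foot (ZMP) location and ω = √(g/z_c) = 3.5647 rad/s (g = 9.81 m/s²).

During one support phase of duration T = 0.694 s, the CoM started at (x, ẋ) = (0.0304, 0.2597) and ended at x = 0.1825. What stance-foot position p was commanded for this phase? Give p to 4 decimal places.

ωT = 3.5647·0.694 = 2.473902; cosh(ωT) = 5.976461, sinh(ωT) = 5.892205
x(T) = p + (x₀−p)·cosh(ωT) + (ẋ₀/ω)·sinh(ωT) ⇒ p·(1 − cosh) = x(T) − x₀·cosh − (ẋ₀/ω)·sinh
numerator   = 0.1825 − (0.0304)·5.976461 − (0.2597/3.5647)·5.892205 = -0.428451
denominator = 1 − 5.976461 = -4.976461
p = -0.428451 / -4.976461 = 0.0861

p = 0.0861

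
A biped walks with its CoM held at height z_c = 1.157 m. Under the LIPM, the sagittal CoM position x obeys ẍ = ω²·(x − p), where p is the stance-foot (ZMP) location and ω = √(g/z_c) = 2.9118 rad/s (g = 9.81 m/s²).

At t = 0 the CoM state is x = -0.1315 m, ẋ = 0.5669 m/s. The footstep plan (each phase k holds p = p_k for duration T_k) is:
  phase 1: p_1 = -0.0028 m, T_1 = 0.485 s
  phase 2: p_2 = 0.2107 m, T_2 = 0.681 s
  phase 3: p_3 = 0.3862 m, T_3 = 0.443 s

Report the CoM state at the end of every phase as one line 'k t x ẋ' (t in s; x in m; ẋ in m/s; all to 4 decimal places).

phase 1: p=-0.0028, T=0.485, ωT=1.412223, cosh=2.174336, sinh=1.930735; start (x,ẋ)=(-0.131500, 0.566900) → end (x,ẋ)=(0.093259, 0.509091)
phase 2: p=0.2107, T=0.681, ωT=1.982936, cosh=3.700851, sinh=3.563186; start (x,ẋ)=(0.093259, 0.509091) → end (x,ẋ)=(0.399045, 0.665583)
phase 3: p=0.3862, T=0.443, ωT=1.289927, cosh=1.953907, sinh=1.678616; start (x,ẋ)=(0.399045, 0.665583) → end (x,ẋ)=(0.794998, 1.363272)

1 0.4850 0.0933 0.5091
2 1.1660 0.3990 0.6656
3 1.6090 0.7950 1.3633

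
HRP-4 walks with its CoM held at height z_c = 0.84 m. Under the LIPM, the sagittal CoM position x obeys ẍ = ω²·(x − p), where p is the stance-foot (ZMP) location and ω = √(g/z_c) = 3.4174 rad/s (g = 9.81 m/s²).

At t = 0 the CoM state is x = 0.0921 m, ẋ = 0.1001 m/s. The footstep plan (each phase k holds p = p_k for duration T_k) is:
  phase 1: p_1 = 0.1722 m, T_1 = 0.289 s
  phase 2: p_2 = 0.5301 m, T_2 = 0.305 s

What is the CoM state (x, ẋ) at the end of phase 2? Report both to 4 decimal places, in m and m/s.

phase 1: p=0.1722, T=0.289, ωT=0.987629, cosh=1.528659, sinh=1.156201; start (x,ẋ)=(0.092100, 0.100100) → end (x,ẋ)=(0.083621, -0.163472)
phase 2: p=0.5301, T=0.305, ωT=1.042307, cosh=1.594196, sinh=1.241556; start (x,ẋ)=(0.083621, -0.163472) → end (x,ẋ)=(-0.241065, -2.154969)

x = -0.2411, ẋ = -2.1550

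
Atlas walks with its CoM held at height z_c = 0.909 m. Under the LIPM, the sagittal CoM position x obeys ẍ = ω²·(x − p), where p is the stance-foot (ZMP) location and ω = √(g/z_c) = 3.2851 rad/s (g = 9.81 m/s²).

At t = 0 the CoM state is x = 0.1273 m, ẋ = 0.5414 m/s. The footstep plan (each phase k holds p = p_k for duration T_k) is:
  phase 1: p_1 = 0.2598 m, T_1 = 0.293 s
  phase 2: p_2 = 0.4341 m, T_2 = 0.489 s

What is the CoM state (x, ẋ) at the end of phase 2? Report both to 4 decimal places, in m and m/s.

phase 1: p=0.2598, T=0.293, ωT=0.962534, cosh=1.500124, sinh=1.118200; start (x,ẋ)=(0.127300, 0.541400) → end (x,ẋ)=(0.245318, 0.325442)
phase 2: p=0.4341, T=0.489, ωT=1.606414, cosh=2.592754, sinh=2.392149; start (x,ẋ)=(0.245318, 0.325442) → end (x,ẋ)=(0.181616, -0.639741)

x = 0.1816, ẋ = -0.6397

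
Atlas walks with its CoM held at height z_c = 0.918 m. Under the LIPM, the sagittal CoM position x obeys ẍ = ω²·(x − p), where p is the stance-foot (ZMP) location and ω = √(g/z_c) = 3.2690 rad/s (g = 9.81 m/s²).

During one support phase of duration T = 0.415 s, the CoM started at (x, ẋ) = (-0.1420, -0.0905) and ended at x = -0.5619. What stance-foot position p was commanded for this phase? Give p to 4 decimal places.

p = 0.2034

ωT = 3.2690·0.415 = 1.356635; cosh(ωT) = 2.070315, sinh(ωT) = 1.812789
x(T) = p + (x₀−p)·cosh(ωT) + (ẋ₀/ω)·sinh(ωT) ⇒ p·(1 − cosh) = x(T) − x₀·cosh − (ẋ₀/ω)·sinh
numerator   = -0.5619 − (-0.1420)·2.070315 − (-0.0905/3.2690)·1.812789 = -0.217729
denominator = 1 − 2.070315 = -1.070315
p = -0.217729 / -1.070315 = 0.2034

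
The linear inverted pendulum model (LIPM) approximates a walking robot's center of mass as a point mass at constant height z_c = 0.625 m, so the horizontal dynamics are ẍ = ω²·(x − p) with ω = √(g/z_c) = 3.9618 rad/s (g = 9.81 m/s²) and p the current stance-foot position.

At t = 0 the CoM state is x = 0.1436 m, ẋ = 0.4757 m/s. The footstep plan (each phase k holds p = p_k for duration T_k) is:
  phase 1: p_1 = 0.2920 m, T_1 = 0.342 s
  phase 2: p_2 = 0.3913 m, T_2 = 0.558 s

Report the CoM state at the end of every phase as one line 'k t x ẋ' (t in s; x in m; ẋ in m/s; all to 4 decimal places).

phase 1: p=0.2920, T=0.342, ωT=1.354936, cosh=2.067238, sinh=1.809274; start (x,ẋ)=(0.143600, 0.475700) → end (x,ẋ)=(0.202464, -0.080343)
phase 2: p=0.3913, T=0.558, ωT=2.210684, cosh=4.615791, sinh=4.506166; start (x,ẋ)=(0.202464, -0.080343) → end (x,ẋ)=(-0.571708, -3.742040)

1 0.3420 0.2025 -0.0803
2 0.9000 -0.5717 -3.7420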